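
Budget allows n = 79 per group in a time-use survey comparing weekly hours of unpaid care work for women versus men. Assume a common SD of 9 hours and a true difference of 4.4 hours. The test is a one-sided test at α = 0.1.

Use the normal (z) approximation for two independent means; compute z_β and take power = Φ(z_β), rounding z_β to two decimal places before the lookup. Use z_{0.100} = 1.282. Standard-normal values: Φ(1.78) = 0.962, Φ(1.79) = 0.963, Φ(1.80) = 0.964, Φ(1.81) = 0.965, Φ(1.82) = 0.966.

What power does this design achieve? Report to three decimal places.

Power ≈ 0.963

z_β = δ·√(n/(σ₁²+σ₂²)) − z_α
    = 4.4 · √(79/162) − 1.282
    = 4.4 · 0.69832 − 1.282
    = 3.0726 − 1.282 = 1.7906 → 1.79
Power = Φ(1.79) = 0.963.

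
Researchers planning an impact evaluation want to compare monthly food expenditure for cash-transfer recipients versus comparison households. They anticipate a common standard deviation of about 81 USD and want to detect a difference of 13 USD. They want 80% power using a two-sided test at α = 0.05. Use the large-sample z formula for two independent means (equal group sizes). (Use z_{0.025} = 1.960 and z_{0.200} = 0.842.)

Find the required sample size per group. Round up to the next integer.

n = (z_{α/2} + z_β)² · (σ₁² + σ₂²) / δ²
  = (1.960 + 0.842)² · (2·81² = 13122) / 13²
  = 7.8512 · 13122 / 169
  = 609.61
Round up → n = 610 per group.

n = 610 per group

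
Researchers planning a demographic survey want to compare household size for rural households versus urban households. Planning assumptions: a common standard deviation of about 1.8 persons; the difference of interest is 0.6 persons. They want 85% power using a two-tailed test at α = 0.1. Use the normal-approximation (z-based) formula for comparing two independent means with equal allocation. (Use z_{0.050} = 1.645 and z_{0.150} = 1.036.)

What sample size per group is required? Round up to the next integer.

n = (z_{α/2} + z_β)² · (σ₁² + σ₂²) / δ²
  = (1.645 + 1.036)² · (2·1.8² = 6.48) / 0.6²
  = 7.1878 · 6.48 / 0.36
  = 129.38
Round up → n = 130 per group.

n = 130 per group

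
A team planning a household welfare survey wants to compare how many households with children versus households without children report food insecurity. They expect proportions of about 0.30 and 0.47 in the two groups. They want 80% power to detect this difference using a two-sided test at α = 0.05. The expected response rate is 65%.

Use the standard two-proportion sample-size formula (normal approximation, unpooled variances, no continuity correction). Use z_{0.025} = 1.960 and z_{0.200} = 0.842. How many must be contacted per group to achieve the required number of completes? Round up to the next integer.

n = (z_{α/2} + z_β)² · [p₁(1−p₁) + p₂(1−p₂)] / (p₁ − p₂)²
  = (1.960 + 0.842)² · (0.30·0.70 + 0.47·0.53) / (-0.17)²
  = (2.802)² · (0.2100 + 0.2491) / 0.0289
  = 7.8512 · 0.4591 / 0.0289
  = 124.72
Adjust for 65% response: 124.72 / 0.65 = 191.88.
Round up → n = 192 per group.

n = 192 per group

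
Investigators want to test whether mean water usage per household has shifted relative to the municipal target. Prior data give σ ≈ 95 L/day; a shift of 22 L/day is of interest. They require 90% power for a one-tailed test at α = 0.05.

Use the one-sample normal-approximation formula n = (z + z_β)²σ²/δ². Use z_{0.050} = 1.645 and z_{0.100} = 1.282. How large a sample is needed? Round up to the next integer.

n = (z_α + z_β)² · σ² / δ²
  = (1.645 + 1.282)² · 95² / 22²
  = 8.5673 · 9025 / 484
  = 159.75
Round up → n = 160.

n = 160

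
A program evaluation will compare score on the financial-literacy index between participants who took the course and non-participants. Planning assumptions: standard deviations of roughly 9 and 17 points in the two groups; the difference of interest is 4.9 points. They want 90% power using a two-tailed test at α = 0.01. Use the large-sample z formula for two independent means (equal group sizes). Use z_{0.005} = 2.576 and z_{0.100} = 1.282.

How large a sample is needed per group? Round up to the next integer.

n = (z_{α/2} + z_β)² · (σ₁² + σ₂²) / δ²
  = (2.576 + 1.282)² · (9² + 17² = 370) / 4.9²
  = 14.8842 · 370 / 24.01
  = 229.37
Round up → n = 230 per group.

n = 230 per group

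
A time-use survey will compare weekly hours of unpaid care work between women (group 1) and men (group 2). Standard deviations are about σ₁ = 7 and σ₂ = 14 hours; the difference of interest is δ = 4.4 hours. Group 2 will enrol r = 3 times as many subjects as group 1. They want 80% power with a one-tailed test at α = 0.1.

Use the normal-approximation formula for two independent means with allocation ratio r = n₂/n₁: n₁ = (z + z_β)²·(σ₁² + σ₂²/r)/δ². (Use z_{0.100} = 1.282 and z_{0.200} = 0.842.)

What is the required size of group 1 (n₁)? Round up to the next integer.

n₁ = 27

n₁ = (z_α + z_β)² · (σ₁² + σ₂²/r) / δ²
   = (1.282 + 0.842)² · (7² + 14²/3) / 4.4²
   = 4.5114 · (49 + 65.3333) / 19.36
   = 4.5114 · 114.3333 / 19.36
   = 26.64
Round up → n₁ = 27; n₂ = r·n₁ = 3 × 27 = 81.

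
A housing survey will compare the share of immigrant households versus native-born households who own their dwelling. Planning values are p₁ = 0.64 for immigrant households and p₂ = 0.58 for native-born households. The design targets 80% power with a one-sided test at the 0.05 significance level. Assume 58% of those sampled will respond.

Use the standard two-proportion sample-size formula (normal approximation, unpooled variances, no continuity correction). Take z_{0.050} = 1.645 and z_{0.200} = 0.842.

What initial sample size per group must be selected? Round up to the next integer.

n = (z_α + z_β)² · [p₁(1−p₁) + p₂(1−p₂)] / (p₁ − p₂)²
  = (1.645 + 0.842)² · (0.64·0.36 + 0.58·0.42) / (0.06)²
  = (2.487)² · (0.2304 + 0.2436) / 0.0036
  = 6.1852 · 0.4740 / 0.0036
  = 814.38
Adjust for 58% response: 814.38 / 0.58 = 1404.10.
Round up → n = 1405 per group.

n = 1405 per group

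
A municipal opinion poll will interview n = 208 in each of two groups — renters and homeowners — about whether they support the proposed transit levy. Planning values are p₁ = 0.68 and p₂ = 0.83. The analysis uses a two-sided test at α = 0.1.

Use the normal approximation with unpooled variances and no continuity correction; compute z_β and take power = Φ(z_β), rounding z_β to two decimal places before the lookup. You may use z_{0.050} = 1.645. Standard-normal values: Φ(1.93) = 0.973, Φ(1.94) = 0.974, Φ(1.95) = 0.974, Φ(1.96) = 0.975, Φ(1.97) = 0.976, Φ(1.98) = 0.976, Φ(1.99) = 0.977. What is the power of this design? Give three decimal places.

Power ≈ 0.976

z_β = |p₁−p₂|·√(n/[p₁q₁+p₂q₂]) − z_{α/2}
    = 0.15 · √(208/0.3587) − 1.645
    = 0.15 · 24.0805 − 1.645
    = 3.6121 − 1.645 = 1.9671 → 1.97
Power = Φ(1.97) = 0.976.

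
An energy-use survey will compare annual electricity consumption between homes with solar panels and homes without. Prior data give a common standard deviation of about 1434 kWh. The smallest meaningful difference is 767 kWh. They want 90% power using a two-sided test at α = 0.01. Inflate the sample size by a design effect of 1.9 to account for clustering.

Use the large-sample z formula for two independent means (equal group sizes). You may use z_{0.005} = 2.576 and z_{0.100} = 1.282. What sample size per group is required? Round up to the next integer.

n = (z_{α/2} + z_β)² · (σ₁² + σ₂²) / δ²
  = (2.576 + 1.282)² · (2·1434² = 4112712) / 767²
  = 14.8842 · 4112712 / 588289
  = 104.05
Design effect: 1.9 × 104.05 = 197.70.
Round up → n = 198 per group.

n = 198 per group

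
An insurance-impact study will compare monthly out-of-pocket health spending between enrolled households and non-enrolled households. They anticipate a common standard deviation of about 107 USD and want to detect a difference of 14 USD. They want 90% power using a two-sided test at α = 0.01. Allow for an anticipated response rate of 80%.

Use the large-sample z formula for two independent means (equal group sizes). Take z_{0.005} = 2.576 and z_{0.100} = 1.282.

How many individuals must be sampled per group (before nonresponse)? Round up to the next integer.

n = (z_{α/2} + z_β)² · (σ₁² + σ₂²) / δ²
  = (2.576 + 1.282)² · (2·107² = 22898) / 14²
  = 14.8842 · 22898 / 196
  = 1738.87
Adjust for 80% response: 1738.87 / 0.80 = 2173.58.
Round up → n = 2174 per group.

n = 2174 per group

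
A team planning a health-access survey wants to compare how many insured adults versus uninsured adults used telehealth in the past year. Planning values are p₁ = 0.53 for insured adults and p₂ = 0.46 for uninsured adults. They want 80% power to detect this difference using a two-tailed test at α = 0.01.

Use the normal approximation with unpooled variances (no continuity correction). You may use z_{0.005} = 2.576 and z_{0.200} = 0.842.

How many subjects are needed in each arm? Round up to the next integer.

n = (z_{α/2} + z_β)² · [p₁(1−p₁) + p₂(1−p₂)] / (p₁ − p₂)²
  = (2.576 + 0.842)² · (0.53·0.47 + 0.46·0.54) / (0.07)²
  = (3.418)² · (0.2491 + 0.2484) / 0.0049
  = 11.6827 · 0.4975 / 0.0049
  = 1186.15
Round up → n = 1187 per group.

n = 1187 per group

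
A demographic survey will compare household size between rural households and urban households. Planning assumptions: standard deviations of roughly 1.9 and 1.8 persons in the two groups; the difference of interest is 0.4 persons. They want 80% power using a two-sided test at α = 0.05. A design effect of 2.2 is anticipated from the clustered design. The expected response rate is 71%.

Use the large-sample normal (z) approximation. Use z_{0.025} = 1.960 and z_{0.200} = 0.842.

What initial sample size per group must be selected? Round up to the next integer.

n = 1042 per group

n = (z_{α/2} + z_β)² · (σ₁² + σ₂²) / δ²
  = (1.960 + 0.842)² · (1.9² + 1.8² = 6.85) / 0.4²
  = 7.8512 · 6.85 / 0.16
  = 336.13
Design effect: 2.2 × 336.13 = 739.49.
Adjust for 71% response: 739.49 / 0.71 = 1041.53.
Round up → n = 1042 per group.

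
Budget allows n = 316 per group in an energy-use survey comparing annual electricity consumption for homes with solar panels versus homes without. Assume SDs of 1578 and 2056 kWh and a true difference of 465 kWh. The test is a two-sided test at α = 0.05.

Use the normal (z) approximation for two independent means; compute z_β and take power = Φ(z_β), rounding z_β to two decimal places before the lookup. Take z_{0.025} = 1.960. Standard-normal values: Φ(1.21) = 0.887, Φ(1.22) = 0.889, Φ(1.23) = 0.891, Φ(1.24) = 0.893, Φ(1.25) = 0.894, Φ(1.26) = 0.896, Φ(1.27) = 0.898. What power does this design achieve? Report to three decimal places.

z_β = δ·√(n/(σ₁²+σ₂²)) − z_{α/2}
    = 465 · √(316/6717220) − 1.960
    = 465 · 0.00686 − 1.960
    = 3.1893 − 1.960 = 1.2293 → 1.23
Power = Φ(1.23) = 0.891.

Power ≈ 0.891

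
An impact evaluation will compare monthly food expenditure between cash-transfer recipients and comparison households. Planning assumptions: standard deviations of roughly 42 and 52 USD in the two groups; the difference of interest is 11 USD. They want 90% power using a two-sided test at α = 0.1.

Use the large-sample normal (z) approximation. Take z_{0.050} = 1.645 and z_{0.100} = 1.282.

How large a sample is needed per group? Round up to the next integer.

n = (z_{α/2} + z_β)² · (σ₁² + σ₂²) / δ²
  = (1.645 + 1.282)² · (42² + 52² = 4468) / 11²
  = 8.5673 · 4468 / 121
  = 316.35
Round up → n = 317 per group.

n = 317 per group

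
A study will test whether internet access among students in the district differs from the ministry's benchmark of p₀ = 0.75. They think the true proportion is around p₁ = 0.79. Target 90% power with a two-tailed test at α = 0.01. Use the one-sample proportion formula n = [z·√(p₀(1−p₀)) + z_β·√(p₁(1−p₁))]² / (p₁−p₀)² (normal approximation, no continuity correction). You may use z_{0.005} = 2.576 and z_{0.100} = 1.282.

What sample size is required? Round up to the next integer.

n = 1677

n = [z_{α/2}·√(p₀q₀) + z_β·√(p₁q₁)]² / (p₁ − p₀)²
  = [2.576·√(0.75·0.25) + 1.282·√(0.79·0.21)]² / (0.04)²
  = [2.576·0.4330 + 1.282·0.4073]² / 0.0016
  = [1.6376]² / 0.0016
  = 1676.10
Round up → n = 1677.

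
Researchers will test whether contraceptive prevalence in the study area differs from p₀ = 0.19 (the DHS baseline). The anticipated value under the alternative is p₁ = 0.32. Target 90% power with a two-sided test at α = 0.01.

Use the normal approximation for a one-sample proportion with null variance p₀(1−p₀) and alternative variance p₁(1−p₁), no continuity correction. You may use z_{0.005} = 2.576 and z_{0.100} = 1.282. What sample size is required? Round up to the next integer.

n = [z_{α/2}·√(p₀q₀) + z_β·√(p₁q₁)]² / (p₁ − p₀)²
  = [2.576·√(0.19·0.81) + 1.282·√(0.32·0.68)]² / (0.13)²
  = [2.576·0.3923 + 1.282·0.4665]² / 0.0169
  = [1.6086]² / 0.0169
  = 153.11
Round up → n = 154.

n = 154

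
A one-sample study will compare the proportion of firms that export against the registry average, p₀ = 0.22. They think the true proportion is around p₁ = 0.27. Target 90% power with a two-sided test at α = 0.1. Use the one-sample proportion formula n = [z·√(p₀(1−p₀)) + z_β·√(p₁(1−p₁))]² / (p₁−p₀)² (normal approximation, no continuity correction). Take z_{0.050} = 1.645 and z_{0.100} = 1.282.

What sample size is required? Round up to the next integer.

n = 626

n = [z_{α/2}·√(p₀q₀) + z_β·√(p₁q₁)]² / (p₁ − p₀)²
  = [1.645·√(0.22·0.78) + 1.282·√(0.27·0.73)]² / (0.05)²
  = [1.645·0.4142 + 1.282·0.4440]² / 0.0025
  = [1.2506]² / 0.0025
  = 625.59
Round up → n = 626.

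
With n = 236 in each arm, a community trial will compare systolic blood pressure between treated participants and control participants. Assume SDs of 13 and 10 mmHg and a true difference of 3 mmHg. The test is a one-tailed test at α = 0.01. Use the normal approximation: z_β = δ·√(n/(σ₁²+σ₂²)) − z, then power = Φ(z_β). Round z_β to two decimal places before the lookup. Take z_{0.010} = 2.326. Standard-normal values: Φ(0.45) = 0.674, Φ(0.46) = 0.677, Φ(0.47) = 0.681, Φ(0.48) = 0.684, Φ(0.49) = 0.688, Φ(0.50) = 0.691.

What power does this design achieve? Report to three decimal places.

Power ≈ 0.684

z_β = δ·√(n/(σ₁²+σ₂²)) − z_α
    = 3 · √(236/269) − 2.326
    = 3 · 0.93666 − 2.326
    = 2.8100 − 2.326 = 0.4840 → 0.48
Power = Φ(0.48) = 0.684.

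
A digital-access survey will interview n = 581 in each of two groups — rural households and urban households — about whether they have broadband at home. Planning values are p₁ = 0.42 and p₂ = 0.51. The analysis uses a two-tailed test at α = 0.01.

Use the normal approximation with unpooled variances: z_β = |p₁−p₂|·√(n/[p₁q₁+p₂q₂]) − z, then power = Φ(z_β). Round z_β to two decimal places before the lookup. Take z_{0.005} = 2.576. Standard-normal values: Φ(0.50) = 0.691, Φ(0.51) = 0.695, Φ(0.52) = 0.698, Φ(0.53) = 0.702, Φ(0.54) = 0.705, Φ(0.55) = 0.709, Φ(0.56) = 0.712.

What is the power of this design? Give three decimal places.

Power ≈ 0.695

z_β = |p₁−p₂|·√(n/[p₁q₁+p₂q₂]) − z_{α/2}
    = 0.09 · √(581/0.4935) − 2.576
    = 0.09 · 34.3119 − 2.576
    = 3.0881 − 2.576 = 0.5121 → 0.51
Power = Φ(0.51) = 0.695.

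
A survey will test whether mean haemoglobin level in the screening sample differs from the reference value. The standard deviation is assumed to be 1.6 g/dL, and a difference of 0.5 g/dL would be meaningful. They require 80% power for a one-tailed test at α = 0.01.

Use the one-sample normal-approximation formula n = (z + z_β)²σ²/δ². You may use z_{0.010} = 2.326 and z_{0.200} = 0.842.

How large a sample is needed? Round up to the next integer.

n = (z_α + z_β)² · σ² / δ²
  = (2.326 + 0.842)² · 1.6² / 0.5²
  = 10.0362 · 2.56 / 0.25
  = 102.77
Round up → n = 103.

n = 103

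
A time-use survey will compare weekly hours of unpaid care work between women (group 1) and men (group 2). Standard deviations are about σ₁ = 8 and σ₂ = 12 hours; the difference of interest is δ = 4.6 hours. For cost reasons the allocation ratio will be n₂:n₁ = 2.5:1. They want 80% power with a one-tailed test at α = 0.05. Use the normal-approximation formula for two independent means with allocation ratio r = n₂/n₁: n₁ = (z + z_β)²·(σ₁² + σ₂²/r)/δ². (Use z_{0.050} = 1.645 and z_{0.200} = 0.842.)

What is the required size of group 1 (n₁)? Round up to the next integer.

n₁ = (z_α + z_β)² · (σ₁² + σ₂²/r) / δ²
   = (1.645 + 0.842)² · (8² + 12²/2.5) / 4.6²
   = 6.1852 · (64 + 57.6) / 21.16
   = 6.1852 · 121.6 / 21.16
   = 35.54
Round up → n₁ = 36; n₂ = r·n₁ = 2.5 × 36 = 90.

n₁ = 36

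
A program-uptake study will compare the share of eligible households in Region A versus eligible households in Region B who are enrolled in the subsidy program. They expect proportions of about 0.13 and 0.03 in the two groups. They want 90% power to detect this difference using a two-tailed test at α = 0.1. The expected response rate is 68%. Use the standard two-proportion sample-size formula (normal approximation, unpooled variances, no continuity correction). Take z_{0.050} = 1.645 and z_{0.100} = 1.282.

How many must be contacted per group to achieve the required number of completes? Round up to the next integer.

n = (z_{α/2} + z_β)² · [p₁(1−p₁) + p₂(1−p₂)] / (p₁ − p₂)²
  = (1.645 + 1.282)² · (0.13·0.87 + 0.03·0.97) / (0.10)²
  = (2.927)² · (0.1131 + 0.0291) / 0.0100
  = 8.5673 · 0.1422 / 0.0100
  = 121.83
Adjust for 68% response: 121.83 / 0.68 = 179.16.
Round up → n = 180 per group.

n = 180 per group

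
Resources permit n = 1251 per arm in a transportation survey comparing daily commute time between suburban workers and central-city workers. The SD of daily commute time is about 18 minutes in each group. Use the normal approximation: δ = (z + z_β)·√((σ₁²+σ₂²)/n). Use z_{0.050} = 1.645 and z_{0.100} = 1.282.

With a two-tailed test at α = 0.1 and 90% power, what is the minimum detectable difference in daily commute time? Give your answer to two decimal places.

Minimum detectable difference ≈ 2.11 minutes

δ = (z_{α/2} + z_β) · √((σ₁²+σ₂²)/n)
  = (1.645 + 1.282) · √(648/1251)
  = 2.927 · √0.51799
  = 2.927 · 0.7197
  = 2.1066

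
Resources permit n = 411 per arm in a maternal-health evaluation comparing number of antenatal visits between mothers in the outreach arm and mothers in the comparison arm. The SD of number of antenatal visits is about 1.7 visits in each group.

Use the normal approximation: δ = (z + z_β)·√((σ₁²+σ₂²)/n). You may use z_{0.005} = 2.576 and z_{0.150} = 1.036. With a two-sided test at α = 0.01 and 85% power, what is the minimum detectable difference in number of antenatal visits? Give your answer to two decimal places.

δ = (z_{α/2} + z_β) · √((σ₁²+σ₂²)/n)
  = (2.576 + 1.036) · √(5.78/411)
  = 3.612 · √0.01406
  = 3.612 · 0.1186
  = 0.4283

Minimum detectable difference ≈ 0.43 visits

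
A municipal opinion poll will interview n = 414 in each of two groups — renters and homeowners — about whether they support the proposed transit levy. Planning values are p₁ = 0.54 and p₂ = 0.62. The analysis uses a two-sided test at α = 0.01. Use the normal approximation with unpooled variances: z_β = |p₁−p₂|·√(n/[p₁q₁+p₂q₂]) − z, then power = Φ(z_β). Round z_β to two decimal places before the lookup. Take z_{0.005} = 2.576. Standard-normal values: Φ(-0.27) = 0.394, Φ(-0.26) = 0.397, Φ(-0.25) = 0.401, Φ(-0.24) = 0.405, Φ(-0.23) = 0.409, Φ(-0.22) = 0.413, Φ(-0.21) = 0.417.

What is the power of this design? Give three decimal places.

z_β = |p₁−p₂|·√(n/[p₁q₁+p₂q₂]) − z_{α/2}
    = 0.08 · √(414/0.4840) − 2.576
    = 0.08 · 29.2467 − 2.576
    = 2.3397 − 2.576 = -0.2363 → -0.24
Power = Φ(-0.24) = 0.405.

Power ≈ 0.405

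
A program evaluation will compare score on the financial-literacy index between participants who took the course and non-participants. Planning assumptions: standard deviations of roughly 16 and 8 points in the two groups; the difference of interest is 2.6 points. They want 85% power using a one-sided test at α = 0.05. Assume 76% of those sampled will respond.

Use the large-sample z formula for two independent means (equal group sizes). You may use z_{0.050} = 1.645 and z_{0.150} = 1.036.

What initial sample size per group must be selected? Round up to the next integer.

n = 448 per group

n = (z_α + z_β)² · (σ₁² + σ₂²) / δ²
  = (1.645 + 1.036)² · (16² + 8² = 320) / 2.6²
  = 7.1878 · 320 / 6.76
  = 340.25
Adjust for 76% response: 340.25 / 0.76 = 447.70.
Round up → n = 448 per group.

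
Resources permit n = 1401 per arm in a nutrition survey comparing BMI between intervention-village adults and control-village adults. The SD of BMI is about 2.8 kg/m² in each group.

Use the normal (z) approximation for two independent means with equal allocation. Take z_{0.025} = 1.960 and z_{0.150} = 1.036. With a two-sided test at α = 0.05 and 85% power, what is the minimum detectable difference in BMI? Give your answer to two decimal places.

δ = (z_{α/2} + z_β) · √((σ₁²+σ₂²)/n)
  = (1.960 + 1.036) · √(15.68/1401)
  = 2.996 · √0.01119
  = 2.996 · 0.1058
  = 0.3170

Minimum detectable difference ≈ 0.32 kg/m²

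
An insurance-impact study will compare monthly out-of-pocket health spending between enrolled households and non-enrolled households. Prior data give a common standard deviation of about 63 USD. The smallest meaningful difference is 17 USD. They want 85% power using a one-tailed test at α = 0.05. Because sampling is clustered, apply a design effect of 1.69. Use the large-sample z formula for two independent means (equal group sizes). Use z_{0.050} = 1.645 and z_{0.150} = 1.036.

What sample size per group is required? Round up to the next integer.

n = 334 per group

n = (z_α + z_β)² · (σ₁² + σ₂²) / δ²
  = (1.645 + 1.036)² · (2·63² = 7938) / 17²
  = 7.1878 · 7938 / 289
  = 197.43
Design effect: 1.69 × 197.43 = 333.65.
Round up → n = 334 per group.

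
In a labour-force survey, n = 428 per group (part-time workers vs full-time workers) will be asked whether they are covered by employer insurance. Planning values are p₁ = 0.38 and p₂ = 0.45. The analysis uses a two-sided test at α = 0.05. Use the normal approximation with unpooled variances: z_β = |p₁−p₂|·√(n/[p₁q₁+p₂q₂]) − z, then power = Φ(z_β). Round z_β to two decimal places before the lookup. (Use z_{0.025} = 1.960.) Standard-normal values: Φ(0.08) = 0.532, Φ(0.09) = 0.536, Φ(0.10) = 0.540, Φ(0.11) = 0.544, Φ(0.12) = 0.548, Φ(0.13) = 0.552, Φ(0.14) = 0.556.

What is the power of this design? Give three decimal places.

z_β = |p₁−p₂|·√(n/[p₁q₁+p₂q₂]) − z_{α/2}
    = 0.07 · √(428/0.4831) − 1.960
    = 0.07 · 29.7648 − 1.960
    = 2.0835 − 1.960 = 0.1235 → 0.12
Power = Φ(0.12) = 0.548.

Power ≈ 0.548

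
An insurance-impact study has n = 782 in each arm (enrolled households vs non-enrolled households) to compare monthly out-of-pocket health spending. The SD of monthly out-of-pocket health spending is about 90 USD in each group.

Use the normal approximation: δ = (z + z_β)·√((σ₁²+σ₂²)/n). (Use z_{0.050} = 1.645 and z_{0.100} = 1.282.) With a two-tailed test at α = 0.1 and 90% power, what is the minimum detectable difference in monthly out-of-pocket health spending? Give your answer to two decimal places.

Minimum detectable difference ≈ 13.32 USD

δ = (z_{α/2} + z_β) · √((σ₁²+σ₂²)/n)
  = (1.645 + 1.282) · √(16200/782)
  = 2.927 · √20.7161
  = 2.927 · 4.5515
  = 13.3222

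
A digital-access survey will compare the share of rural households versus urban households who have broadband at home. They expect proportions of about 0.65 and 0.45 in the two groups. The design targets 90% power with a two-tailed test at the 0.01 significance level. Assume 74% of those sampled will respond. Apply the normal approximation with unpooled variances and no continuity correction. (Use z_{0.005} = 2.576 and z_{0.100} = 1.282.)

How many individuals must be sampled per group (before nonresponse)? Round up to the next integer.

n = 239 per group

n = (z_{α/2} + z_β)² · [p₁(1−p₁) + p₂(1−p₂)] / (p₁ − p₂)²
  = (2.576 + 1.282)² · (0.65·0.35 + 0.45·0.55) / (0.20)²
  = (3.858)² · (0.2275 + 0.2475) / 0.0400
  = 14.8842 · 0.4750 / 0.0400
  = 176.75
Adjust for 74% response: 176.75 / 0.74 = 238.85.
Round up → n = 239 per group.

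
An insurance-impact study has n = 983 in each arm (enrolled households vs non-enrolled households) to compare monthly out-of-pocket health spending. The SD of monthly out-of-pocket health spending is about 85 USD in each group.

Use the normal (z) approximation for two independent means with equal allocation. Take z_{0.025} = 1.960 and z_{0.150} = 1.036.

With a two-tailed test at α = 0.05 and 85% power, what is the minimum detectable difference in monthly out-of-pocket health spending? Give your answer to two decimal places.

δ = (z_{α/2} + z_β) · √((σ₁²+σ₂²)/n)
  = (1.960 + 1.036) · √(14450/983)
  = 2.996 · √14.6999
  = 2.996 · 3.8340
  = 11.4868

Minimum detectable difference ≈ 11.49 USD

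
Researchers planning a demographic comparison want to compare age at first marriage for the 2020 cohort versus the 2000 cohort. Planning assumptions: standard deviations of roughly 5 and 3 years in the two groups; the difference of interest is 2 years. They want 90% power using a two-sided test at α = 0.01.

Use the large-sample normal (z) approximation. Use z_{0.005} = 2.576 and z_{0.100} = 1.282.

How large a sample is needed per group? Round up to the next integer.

n = (z_{α/2} + z_β)² · (σ₁² + σ₂²) / δ²
  = (2.576 + 1.282)² · (5² + 3² = 34) / 2²
  = 14.8842 · 34 / 4
  = 126.52
Round up → n = 127 per group.

n = 127 per group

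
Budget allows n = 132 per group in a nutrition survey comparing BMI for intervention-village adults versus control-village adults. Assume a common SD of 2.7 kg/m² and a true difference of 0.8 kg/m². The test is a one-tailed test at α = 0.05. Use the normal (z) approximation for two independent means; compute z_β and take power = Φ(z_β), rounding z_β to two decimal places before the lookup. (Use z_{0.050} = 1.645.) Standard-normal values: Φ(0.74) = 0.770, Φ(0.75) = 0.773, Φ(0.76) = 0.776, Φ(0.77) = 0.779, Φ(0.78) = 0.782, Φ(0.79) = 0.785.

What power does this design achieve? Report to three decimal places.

z_β = δ·√(n/(σ₁²+σ₂²)) − z_α
    = 0.8 · √(132/14.58) − 1.645
    = 0.8 · 3.00890 − 1.645
    = 2.4071 − 1.645 = 0.7621 → 0.76
Power = Φ(0.76) = 0.776.

Power ≈ 0.776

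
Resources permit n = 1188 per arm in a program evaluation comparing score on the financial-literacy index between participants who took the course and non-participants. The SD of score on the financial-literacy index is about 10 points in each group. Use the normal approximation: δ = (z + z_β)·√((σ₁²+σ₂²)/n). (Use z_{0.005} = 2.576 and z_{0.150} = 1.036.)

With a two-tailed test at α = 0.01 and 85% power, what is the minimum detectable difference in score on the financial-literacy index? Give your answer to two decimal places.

Minimum detectable difference ≈ 1.48 points

δ = (z_{α/2} + z_β) · √((σ₁²+σ₂²)/n)
  = (2.576 + 1.036) · √(200/1188)
  = 3.612 · √0.16835
  = 3.612 · 0.4103
  = 1.4820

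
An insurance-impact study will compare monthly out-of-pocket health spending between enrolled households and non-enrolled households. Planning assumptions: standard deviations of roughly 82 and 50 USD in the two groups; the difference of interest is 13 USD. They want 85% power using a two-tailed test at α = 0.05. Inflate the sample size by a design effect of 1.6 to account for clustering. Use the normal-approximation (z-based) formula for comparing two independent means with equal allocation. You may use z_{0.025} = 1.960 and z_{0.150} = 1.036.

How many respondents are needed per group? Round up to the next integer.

n = (z_{α/2} + z_β)² · (σ₁² + σ₂²) / δ²
  = (1.960 + 1.036)² · (82² + 50² = 9224) / 13²
  = 8.9760 · 9224 / 169
  = 489.91
Design effect: 1.6 × 489.91 = 783.86.
Round up → n = 784 per group.

n = 784 per group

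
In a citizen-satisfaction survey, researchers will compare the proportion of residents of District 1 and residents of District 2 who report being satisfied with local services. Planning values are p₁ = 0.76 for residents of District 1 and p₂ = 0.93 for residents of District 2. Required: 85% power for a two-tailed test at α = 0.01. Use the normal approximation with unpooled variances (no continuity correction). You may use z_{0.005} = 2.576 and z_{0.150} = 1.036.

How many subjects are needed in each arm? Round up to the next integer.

n = (z_{α/2} + z_β)² · [p₁(1−p₁) + p₂(1−p₂)] / (p₁ − p₂)²
  = (2.576 + 1.036)² · (0.76·0.24 + 0.93·0.07) / (-0.17)²
  = (3.612)² · (0.1824 + 0.0651) / 0.0289
  = 13.0465 · 0.2475 / 0.0289
  = 111.73
Round up → n = 112 per group.

n = 112 per group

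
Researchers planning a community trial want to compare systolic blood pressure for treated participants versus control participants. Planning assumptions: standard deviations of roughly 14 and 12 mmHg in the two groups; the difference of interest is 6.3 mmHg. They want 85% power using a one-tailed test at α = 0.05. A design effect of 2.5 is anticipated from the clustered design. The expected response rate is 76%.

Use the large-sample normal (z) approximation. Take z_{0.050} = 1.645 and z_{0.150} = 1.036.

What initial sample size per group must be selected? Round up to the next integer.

n = 203 per group

n = (z_α + z_β)² · (σ₁² + σ₂²) / δ²
  = (1.645 + 1.036)² · (14² + 12² = 340) / 6.3²
  = 7.1878 · 340 / 39.69
  = 61.57
Design effect: 2.5 × 61.57 = 153.93.
Adjust for 76% response: 153.93 / 0.76 = 202.54.
Round up → n = 203 per group.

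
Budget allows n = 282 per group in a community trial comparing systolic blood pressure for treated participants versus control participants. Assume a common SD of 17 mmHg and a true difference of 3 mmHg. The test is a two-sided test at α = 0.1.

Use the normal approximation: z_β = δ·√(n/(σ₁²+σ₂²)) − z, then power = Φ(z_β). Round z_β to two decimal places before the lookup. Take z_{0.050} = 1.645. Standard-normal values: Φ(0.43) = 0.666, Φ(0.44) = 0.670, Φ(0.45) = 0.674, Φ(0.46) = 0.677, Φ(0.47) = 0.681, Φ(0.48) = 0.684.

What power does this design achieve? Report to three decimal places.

Power ≈ 0.674

z_β = δ·√(n/(σ₁²+σ₂²)) − z_{α/2}
    = 3 · √(282/578) − 1.645
    = 3 · 0.69849 − 1.645
    = 2.0955 − 1.645 = 0.4505 → 0.45
Power = Φ(0.45) = 0.674.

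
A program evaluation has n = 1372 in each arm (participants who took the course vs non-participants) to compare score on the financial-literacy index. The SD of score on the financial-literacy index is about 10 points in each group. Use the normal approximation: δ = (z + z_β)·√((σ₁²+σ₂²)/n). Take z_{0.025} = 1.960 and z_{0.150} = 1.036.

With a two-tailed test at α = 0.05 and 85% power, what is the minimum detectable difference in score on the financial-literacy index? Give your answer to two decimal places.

Minimum detectable difference ≈ 1.14 points

δ = (z_{α/2} + z_β) · √((σ₁²+σ₂²)/n)
  = (1.960 + 1.036) · √(200/1372)
  = 2.996 · √0.14577
  = 2.996 · 0.3818
  = 1.1439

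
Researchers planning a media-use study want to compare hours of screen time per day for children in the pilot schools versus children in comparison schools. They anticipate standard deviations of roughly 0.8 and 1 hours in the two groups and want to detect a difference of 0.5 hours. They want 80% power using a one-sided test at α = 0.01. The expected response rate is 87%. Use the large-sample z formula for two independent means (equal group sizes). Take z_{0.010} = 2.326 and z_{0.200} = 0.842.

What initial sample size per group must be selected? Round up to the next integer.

n = (z_α + z_β)² · (σ₁² + σ₂²) / δ²
  = (2.326 + 0.842)² · (0.8² + 1² = 1.64) / 0.5²
  = 10.0362 · 1.64 / 0.25
  = 65.84
Adjust for 87% response: 65.84 / 0.87 = 75.68.
Round up → n = 76 per group.

n = 76 per group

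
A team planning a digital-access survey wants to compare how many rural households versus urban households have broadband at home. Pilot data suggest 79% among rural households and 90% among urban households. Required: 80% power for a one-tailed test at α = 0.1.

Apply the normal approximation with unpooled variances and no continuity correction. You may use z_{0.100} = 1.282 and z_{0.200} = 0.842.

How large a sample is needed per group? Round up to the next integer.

n = (z_α + z_β)² · [p₁(1−p₁) + p₂(1−p₂)] / (p₁ − p₂)²
  = (1.282 + 0.842)² · (0.79·0.21 + 0.90·0.10) / (-0.11)²
  = (2.124)² · (0.1659 + 0.0900) / 0.0121
  = 4.5114 · 0.2559 / 0.0121
  = 95.41
Round up → n = 96 per group.

n = 96 per group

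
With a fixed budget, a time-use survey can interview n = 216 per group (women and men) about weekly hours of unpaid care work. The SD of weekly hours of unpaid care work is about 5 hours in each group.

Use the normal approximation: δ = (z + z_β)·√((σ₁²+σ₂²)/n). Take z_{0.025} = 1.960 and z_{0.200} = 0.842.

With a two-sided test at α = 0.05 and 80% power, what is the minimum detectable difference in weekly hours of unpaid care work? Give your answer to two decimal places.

Minimum detectable difference ≈ 1.35 hours

δ = (z_{α/2} + z_β) · √((σ₁²+σ₂²)/n)
  = (1.960 + 0.842) · √(50/216)
  = 2.802 · √0.23148
  = 2.802 · 0.4811
  = 1.3481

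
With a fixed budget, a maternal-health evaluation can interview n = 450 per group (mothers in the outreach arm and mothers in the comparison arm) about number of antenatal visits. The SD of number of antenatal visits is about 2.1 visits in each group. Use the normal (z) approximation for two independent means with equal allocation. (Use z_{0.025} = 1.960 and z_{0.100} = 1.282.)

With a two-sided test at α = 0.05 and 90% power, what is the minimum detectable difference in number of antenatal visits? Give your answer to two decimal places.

Minimum detectable difference ≈ 0.45 visits

δ = (z_{α/2} + z_β) · √((σ₁²+σ₂²)/n)
  = (1.960 + 1.282) · √(8.82/450)
  = 3.242 · √0.0196
  = 3.242 · 0.1400
  = 0.4539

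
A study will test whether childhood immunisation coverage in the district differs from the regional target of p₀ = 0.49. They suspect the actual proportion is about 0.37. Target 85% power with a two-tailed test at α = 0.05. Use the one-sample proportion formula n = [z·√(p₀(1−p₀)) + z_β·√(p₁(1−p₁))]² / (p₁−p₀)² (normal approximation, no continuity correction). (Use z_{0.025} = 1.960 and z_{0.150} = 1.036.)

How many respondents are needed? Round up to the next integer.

n = 153

n = [z_{α/2}·√(p₀q₀) + z_β·√(p₁q₁)]² / (p₁ − p₀)²
  = [1.960·√(0.49·0.51) + 1.036·√(0.37·0.63)]² / (-0.12)²
  = [1.960·0.4999 + 1.036·0.4828]² / 0.0144
  = [1.4800]² / 0.0144
  = 152.11
Round up → n = 153.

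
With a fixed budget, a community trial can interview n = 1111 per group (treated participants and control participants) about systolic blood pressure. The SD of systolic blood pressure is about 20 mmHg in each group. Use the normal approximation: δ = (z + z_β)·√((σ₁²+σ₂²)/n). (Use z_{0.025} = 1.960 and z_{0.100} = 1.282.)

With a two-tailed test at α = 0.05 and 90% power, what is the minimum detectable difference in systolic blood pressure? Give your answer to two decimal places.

δ = (z_{α/2} + z_β) · √((σ₁²+σ₂²)/n)
  = (1.960 + 1.282) · √(800/1111)
  = 3.242 · √0.72007
  = 3.242 · 0.8486
  = 2.7511

Minimum detectable difference ≈ 2.75 mmHg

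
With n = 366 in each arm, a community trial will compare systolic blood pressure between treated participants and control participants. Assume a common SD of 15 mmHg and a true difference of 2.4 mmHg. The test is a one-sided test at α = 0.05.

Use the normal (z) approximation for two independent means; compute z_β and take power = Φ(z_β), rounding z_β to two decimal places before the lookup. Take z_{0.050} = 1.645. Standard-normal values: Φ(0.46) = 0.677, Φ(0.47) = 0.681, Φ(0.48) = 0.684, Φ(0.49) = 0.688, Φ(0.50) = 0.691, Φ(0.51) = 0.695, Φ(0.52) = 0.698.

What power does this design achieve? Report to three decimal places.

Power ≈ 0.698

z_β = δ·√(n/(σ₁²+σ₂²)) − z_α
    = 2.4 · √(366/450) − 1.645
    = 2.4 · 0.90185 − 1.645
    = 2.1644 − 1.645 = 0.5194 → 0.52
Power = Φ(0.52) = 0.698.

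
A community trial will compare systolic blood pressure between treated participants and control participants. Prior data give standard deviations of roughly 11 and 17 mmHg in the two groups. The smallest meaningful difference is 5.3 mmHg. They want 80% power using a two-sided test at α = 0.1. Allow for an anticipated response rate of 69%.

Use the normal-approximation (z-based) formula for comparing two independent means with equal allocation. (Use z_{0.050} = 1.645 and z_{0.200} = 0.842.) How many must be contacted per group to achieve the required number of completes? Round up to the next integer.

n = (z_{α/2} + z_β)² · (σ₁² + σ₂²) / δ²
  = (1.645 + 0.842)² · (11² + 17² = 410) / 5.3²
  = 6.1852 · 410 / 28.09
  = 90.28
Adjust for 69% response: 90.28 / 0.69 = 130.84.
Round up → n = 131 per group.

n = 131 per group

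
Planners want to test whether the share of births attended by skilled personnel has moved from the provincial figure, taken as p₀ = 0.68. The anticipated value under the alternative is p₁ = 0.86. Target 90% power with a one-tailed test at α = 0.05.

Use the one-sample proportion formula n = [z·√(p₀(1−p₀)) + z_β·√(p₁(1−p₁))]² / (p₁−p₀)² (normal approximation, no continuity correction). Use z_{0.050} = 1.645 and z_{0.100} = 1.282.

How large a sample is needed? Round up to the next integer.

n = 46

n = [z_α·√(p₀q₀) + z_β·√(p₁q₁)]² / (p₁ − p₀)²
  = [1.645·√(0.68·0.32) + 1.282·√(0.86·0.14)]² / (0.18)²
  = [1.645·0.4665 + 1.282·0.3470]² / 0.0324
  = [1.2122]² / 0.0324
  = 45.35
Round up → n = 46.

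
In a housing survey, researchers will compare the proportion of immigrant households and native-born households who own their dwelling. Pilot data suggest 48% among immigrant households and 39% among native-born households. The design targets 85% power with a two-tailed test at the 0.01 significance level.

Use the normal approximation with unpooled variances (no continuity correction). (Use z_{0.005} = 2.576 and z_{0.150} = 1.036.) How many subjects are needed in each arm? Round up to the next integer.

n = (z_{α/2} + z_β)² · [p₁(1−p₁) + p₂(1−p₂)] / (p₁ − p₂)²
  = (2.576 + 1.036)² · (0.48·0.52 + 0.39·0.61) / (0.09)²
  = (3.612)² · (0.2496 + 0.2379) / 0.0081
  = 13.0465 · 0.4875 / 0.0081
  = 785.21
Round up → n = 786 per group.

n = 786 per group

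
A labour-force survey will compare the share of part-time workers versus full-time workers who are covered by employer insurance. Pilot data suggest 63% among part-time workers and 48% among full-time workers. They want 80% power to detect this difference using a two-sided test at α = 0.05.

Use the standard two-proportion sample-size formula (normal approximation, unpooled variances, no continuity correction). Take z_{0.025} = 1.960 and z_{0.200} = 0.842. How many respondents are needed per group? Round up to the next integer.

n = 169 per group

n = (z_{α/2} + z_β)² · [p₁(1−p₁) + p₂(1−p₂)] / (p₁ − p₂)²
  = (1.960 + 0.842)² · (0.63·0.37 + 0.48·0.52) / (0.15)²
  = (2.802)² · (0.2331 + 0.2496) / 0.0225
  = 7.8512 · 0.4827 / 0.0225
  = 168.43
Round up → n = 169 per group.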